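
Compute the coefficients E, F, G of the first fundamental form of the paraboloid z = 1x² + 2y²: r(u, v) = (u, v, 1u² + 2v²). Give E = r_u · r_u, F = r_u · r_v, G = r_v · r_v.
E = 4*u^2 + 1;  F = 8*u*v;  G = 16*v^2 + 1

Compute partials: r_u = (1, 0, 2*u), r_v = (0, 1, 4*v). Then
  E = r_u · r_u = 4*u^2 + 1,
  F = r_u · r_v = 8*u*v,
  G = r_v · r_v = 16*v^2 + 1.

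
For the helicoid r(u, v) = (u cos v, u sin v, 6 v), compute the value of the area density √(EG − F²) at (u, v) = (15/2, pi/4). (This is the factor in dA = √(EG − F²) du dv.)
√(EG − F²)|_{(15/2, pi/4)} = 3*sqrt(41)/2

E = 1, F = 0, G = u^2 + 36, so EG − F² = u^2 + 36. Taking the positive square root: √(EG − F²) = sqrt(u^2 + 36). At (u, v) = (15/2, pi/4): 3*sqrt(41)/2.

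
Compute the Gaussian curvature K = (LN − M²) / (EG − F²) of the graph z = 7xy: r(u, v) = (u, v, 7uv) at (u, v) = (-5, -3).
K = -49/2778889

Coefficients of the first fundamental form: E = 49*v^2 + 1, F = 49*u*v, G = 49*u^2 + 1.
Coefficients of the second fundamental form: L = 0, M = 7/sqrt(49*u^2 + 49*v^2 + 1), N = 0.
Assemble K = (LN − M²)/(EG − F²) = -49/(2401*u^4 + 4802*u^2*v^2 + 98*u^2 + 2401*v^4 + 98*v^2 + 1). At (u, v) = (-5, -3): K = -49/2778889.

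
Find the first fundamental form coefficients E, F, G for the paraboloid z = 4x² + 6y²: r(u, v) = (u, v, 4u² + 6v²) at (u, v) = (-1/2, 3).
E = 17;  F = -144;  G = 1297

Partials: r_u = (1, 0, 8*u), r_v = (0, 1, 12*v). As functions of (u, v):
  E = r_u · r_u = 64*u^2 + 1,
  F = r_u · r_v = 96*u*v,
  G = r_v · r_v = 144*v^2 + 1.
Evaluating at (u, v) = (-1/2, 3): E = 17, F = -144, G = 1297.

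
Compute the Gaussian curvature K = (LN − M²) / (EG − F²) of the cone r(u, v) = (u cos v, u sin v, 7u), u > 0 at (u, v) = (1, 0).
K = 0

Coefficients of the first fundamental form: E = 50, F = 0, G = u^2.
Coefficients of the second fundamental form: L = 0, M = 0, N = 7*sqrt(2)*u^2/(10*Abs(u)).
Assemble K = (LN − M²)/(EG − F²) = 0. At (u, v) = (1, 0): K = 0.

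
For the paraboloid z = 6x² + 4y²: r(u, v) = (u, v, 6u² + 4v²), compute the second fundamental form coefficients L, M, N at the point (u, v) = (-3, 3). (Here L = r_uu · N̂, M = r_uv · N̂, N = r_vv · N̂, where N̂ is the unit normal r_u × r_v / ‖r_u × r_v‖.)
L = 12*sqrt(1873)/1873;  M = 0;  N = 8*sqrt(1873)/1873

Compute the unit normal N̂(u, v) = (-12*u/sqrt(144*u^2 + 64*v^2 + 1), -8*v/sqrt(144*u^2 + 64*v^2 + 1), 1/sqrt(144*u^2 + 64*v^2 + 1)), and the second partials r_uu, r_uv, r_vv. Take dot products:
  L(u, v) = r_uu · N̂ = 12/sqrt(144*u^2 + 64*v^2 + 1),
  M(u, v) = r_uv · N̂ = 0,
  N(u, v) = r_vv · N̂ = 8/sqrt(144*u^2 + 64*v^2 + 1).
Evaluating at (u, v) = (-3, 3):
  L = 12*sqrt(1873)/1873, M = 0, N = 8*sqrt(1873)/1873.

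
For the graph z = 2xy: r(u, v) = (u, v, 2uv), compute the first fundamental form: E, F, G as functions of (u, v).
E = 4*v^2 + 1;  F = 4*u*v;  G = 4*u^2 + 1

Compute partials: r_u = (1, 0, 2*v), r_v = (0, 1, 2*u). Then
  E = r_u · r_u = 4*v^2 + 1,
  F = r_u · r_v = 4*u*v,
  G = r_v · r_v = 4*u^2 + 1.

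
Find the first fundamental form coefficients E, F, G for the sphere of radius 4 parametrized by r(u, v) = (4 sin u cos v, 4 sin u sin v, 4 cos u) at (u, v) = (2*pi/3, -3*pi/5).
E = 16;  F = 0;  G = 12

Partials: r_u = (4*cos(u)*cos(v), 4*sin(v)*cos(u), -4*sin(u)), r_v = (-4*sin(u)*sin(v), 4*sin(u)*cos(v), 0). As functions of (u, v):
  E = r_u · r_u = 16,
  F = r_u · r_v = 0,
  G = r_v · r_v = 16*sin(u)^2.
Evaluating at (u, v) = (2*pi/3, -3*pi/5): E = 16, F = 0, G = 12.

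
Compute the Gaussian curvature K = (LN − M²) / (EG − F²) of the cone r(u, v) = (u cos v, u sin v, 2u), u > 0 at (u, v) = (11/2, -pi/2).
K = 0

Coefficients of the first fundamental form: E = 5, F = 0, G = u^2.
Coefficients of the second fundamental form: L = 0, M = 0, N = 2*sqrt(5)*u^2/(5*Abs(u)).
Assemble K = (LN − M²)/(EG − F²) = 0. At (u, v) = (11/2, -pi/2): K = 0.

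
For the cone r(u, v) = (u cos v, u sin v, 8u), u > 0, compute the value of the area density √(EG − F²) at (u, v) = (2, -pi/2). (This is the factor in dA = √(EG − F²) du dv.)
√(EG − F²)|_{(2, -pi/2)} = 2*sqrt(65)

E = 65, F = 0, G = u^2, so EG − F² = 65*u^2. Taking the positive square root: √(EG − F²) = sqrt(65)*Abs(u). At (u, v) = (2, -pi/2): 2*sqrt(65).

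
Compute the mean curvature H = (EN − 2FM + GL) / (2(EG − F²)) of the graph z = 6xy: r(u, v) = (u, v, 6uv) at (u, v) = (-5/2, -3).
H = -81*sqrt(22)/3025

With E = 36*v^2 + 1, F = 36*u*v, G = 36*u^2 + 1, L = 0, M = 6/sqrt(36*u^2 + 36*v^2 + 1), N = 0, assemble
  H = (EN − 2FM + GL) / (2(EG − F²)) = -216*u*v/(36*u^2 + 36*v^2 + 1)^(3/2).
At (u, v) = (-5/2, -3): H = -81*sqrt(22)/3025.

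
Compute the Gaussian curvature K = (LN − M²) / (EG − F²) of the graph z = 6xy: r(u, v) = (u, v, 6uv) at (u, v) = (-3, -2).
K = -36/219961

Coefficients of the first fundamental form: E = 36*v^2 + 1, F = 36*u*v, G = 36*u^2 + 1.
Coefficients of the second fundamental form: L = 0, M = 6/sqrt(36*u^2 + 36*v^2 + 1), N = 0.
Assemble K = (LN − M²)/(EG − F²) = -36/(1296*u^4 + 2592*u^2*v^2 + 72*u^2 + 1296*v^4 + 72*v^2 + 1). At (u, v) = (-3, -2): K = -36/219961.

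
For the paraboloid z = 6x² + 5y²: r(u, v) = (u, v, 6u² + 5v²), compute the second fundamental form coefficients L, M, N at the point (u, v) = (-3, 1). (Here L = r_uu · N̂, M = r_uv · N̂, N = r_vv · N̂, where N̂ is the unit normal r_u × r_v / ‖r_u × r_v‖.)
L = 12*sqrt(1397)/1397;  M = 0;  N = 10*sqrt(1397)/1397

Compute the unit normal N̂(u, v) = (-12*u/sqrt(144*u^2 + 100*v^2 + 1), -10*v/sqrt(144*u^2 + 100*v^2 + 1), 1/sqrt(144*u^2 + 100*v^2 + 1)), and the second partials r_uu, r_uv, r_vv. Take dot products:
  L(u, v) = r_uu · N̂ = 12/sqrt(144*u^2 + 100*v^2 + 1),
  M(u, v) = r_uv · N̂ = 0,
  N(u, v) = r_vv · N̂ = 10/sqrt(144*u^2 + 100*v^2 + 1).
Evaluating at (u, v) = (-3, 1):
  L = 12*sqrt(1397)/1397, M = 0, N = 10*sqrt(1397)/1397.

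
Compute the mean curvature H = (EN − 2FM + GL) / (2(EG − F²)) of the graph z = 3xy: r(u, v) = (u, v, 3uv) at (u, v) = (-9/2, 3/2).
H = 729*sqrt(814)/331298

With E = 9*v^2 + 1, F = 9*u*v, G = 9*u^2 + 1, L = 0, M = 3/sqrt(9*u^2 + 9*v^2 + 1), N = 0, assemble
  H = (EN − 2FM + GL) / (2(EG − F²)) = -27*u*v/(9*u^2 + 9*v^2 + 1)^(3/2).
At (u, v) = (-9/2, 3/2): H = 729*sqrt(814)/331298.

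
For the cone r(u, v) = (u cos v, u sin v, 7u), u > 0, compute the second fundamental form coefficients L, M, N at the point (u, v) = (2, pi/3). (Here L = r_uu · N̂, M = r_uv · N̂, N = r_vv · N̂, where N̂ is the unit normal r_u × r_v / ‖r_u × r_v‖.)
L = 0;  M = 0;  N = 7*sqrt(2)/5

Compute the unit normal N̂(u, v) = (-7*sqrt(2)*u*cos(v)/(10*Abs(u)), -7*sqrt(2)*u*sin(v)/(10*Abs(u)), sqrt(2)*u/(10*Abs(u))), and the second partials r_uu, r_uv, r_vv. Take dot products:
  L(u, v) = r_uu · N̂ = 0,
  M(u, v) = r_uv · N̂ = 0,
  N(u, v) = r_vv · N̂ = 7*sqrt(2)*u^2/(10*Abs(u)).
Evaluating at (u, v) = (2, pi/3):
  L = 0, M = 0, N = 7*sqrt(2)/5.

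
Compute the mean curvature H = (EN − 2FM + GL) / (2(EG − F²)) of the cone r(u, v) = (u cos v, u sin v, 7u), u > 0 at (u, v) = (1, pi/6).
H = 7*sqrt(2)/20

With E = 50, F = 0, G = u^2, L = 0, M = 0, N = 7*sqrt(2)*u^2/(10*Abs(u)), assemble
  H = (EN − 2FM + GL) / (2(EG − F²)) = 7*sqrt(2)/(20*Abs(u)).
At (u, v) = (1, pi/6): H = 7*sqrt(2)/20.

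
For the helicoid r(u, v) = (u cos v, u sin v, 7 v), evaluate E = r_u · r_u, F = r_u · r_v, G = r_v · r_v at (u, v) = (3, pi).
E = 1;  F = 0;  G = 58

Partials: r_u = (cos(v), sin(v), 0), r_v = (-u*sin(v), u*cos(v), 7). As functions of (u, v):
  E = r_u · r_u = 1,
  F = r_u · r_v = 0,
  G = r_v · r_v = u^2 + 49.
Evaluating at (u, v) = (3, pi): E = 1, F = 0, G = 58.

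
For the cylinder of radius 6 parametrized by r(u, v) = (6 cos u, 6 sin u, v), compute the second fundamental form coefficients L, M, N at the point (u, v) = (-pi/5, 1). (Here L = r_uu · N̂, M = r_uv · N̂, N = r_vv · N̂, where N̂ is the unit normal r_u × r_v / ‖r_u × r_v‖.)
L = -6;  M = 0;  N = 0

Compute the unit normal N̂(u, v) = (cos(u), sin(u), 0), and the second partials r_uu, r_uv, r_vv. Take dot products:
  L(u, v) = r_uu · N̂ = -6,
  M(u, v) = r_uv · N̂ = 0,
  N(u, v) = r_vv · N̂ = 0.
Evaluating at (u, v) = (-pi/5, 1):
  L = -6, M = 0, N = 0.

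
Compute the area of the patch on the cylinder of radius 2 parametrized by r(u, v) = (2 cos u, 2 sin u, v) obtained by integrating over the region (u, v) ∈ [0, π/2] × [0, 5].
Area = 5*pi

Area = ∫∫ √(EG − F²) du dv with √(EG − F²) = 2. Integrating over [0, π/2] × [0, 5] gives 5*pi.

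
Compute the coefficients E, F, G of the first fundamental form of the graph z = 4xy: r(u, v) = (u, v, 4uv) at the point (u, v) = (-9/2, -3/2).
E = 37;  F = 108;  G = 325

Partials: r_u = (1, 0, 4*v), r_v = (0, 1, 4*u). As functions of (u, v):
  E = r_u · r_u = 16*v^2 + 1,
  F = r_u · r_v = 16*u*v,
  G = r_v · r_v = 16*u^2 + 1.
Evaluating at (u, v) = (-9/2, -3/2): E = 37, F = 108, G = 325.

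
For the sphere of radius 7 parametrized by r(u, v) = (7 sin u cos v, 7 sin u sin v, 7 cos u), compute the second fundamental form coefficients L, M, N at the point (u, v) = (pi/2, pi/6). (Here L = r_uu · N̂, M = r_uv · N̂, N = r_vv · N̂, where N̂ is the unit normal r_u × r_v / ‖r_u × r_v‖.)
L = -7;  M = 0;  N = -7

Compute the unit normal N̂(u, v) = (sin(u)^2*cos(v)/Abs(sin(u)), sin(u)^2*sin(v)/Abs(sin(u)), sin(2*u)/(2*Abs(sin(u)))), and the second partials r_uu, r_uv, r_vv. Take dot products:
  L(u, v) = r_uu · N̂ = -7*sin(u)/Abs(sin(u)),
  M(u, v) = r_uv · N̂ = 0,
  N(u, v) = r_vv · N̂ = -7*sin(u)^3/Abs(sin(u)).
Evaluating at (u, v) = (pi/2, pi/6):
  L = -7, M = 0, N = -7.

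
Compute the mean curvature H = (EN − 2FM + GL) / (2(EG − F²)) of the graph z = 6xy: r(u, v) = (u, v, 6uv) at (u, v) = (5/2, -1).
H = 135*sqrt(262)/17161

With E = 36*v^2 + 1, F = 36*u*v, G = 36*u^2 + 1, L = 0, M = 6/sqrt(36*u^2 + 36*v^2 + 1), N = 0, assemble
  H = (EN − 2FM + GL) / (2(EG − F²)) = -216*u*v/(36*u^2 + 36*v^2 + 1)^(3/2).
At (u, v) = (5/2, -1): H = 135*sqrt(262)/17161.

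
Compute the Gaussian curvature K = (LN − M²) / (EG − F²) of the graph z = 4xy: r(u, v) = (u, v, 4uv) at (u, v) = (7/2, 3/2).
K = -16/54289

Coefficients of the first fundamental form: E = 16*v^2 + 1, F = 16*u*v, G = 16*u^2 + 1.
Coefficients of the second fundamental form: L = 0, M = 4/sqrt(16*u^2 + 16*v^2 + 1), N = 0.
Assemble K = (LN − M²)/(EG − F²) = -16/(256*u^4 + 512*u^2*v^2 + 32*u^2 + 256*v^4 + 32*v^2 + 1). At (u, v) = (7/2, 3/2): K = -16/54289.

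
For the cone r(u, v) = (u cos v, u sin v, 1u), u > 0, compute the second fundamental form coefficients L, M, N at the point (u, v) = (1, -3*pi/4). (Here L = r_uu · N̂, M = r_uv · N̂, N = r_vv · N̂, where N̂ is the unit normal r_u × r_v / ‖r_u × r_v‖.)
L = 0;  M = 0;  N = sqrt(2)/2

Compute the unit normal N̂(u, v) = (-sqrt(2)*u*cos(v)/(2*Abs(u)), -sqrt(2)*u*sin(v)/(2*Abs(u)), sqrt(2)*u/(2*Abs(u))), and the second partials r_uu, r_uv, r_vv. Take dot products:
  L(u, v) = r_uu · N̂ = 0,
  M(u, v) = r_uv · N̂ = 0,
  N(u, v) = r_vv · N̂ = sqrt(2)*u^2/(2*Abs(u)).
Evaluating at (u, v) = (1, -3*pi/4):
  L = 0, M = 0, N = sqrt(2)/2.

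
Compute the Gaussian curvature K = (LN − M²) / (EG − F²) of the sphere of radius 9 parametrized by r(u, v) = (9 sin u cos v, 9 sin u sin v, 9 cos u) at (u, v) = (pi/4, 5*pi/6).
K = 1/81

Coefficients of the first fundamental form: E = 81, F = 0, G = 81*sin(u)^2.
Coefficients of the second fundamental form: L = -9*sin(u)/Abs(sin(u)), M = 0, N = -9*sin(u)^3/Abs(sin(u)).
Assemble K = (LN − M²)/(EG − F²) = 1/81. At (u, v) = (pi/4, 5*pi/6): K = 1/81.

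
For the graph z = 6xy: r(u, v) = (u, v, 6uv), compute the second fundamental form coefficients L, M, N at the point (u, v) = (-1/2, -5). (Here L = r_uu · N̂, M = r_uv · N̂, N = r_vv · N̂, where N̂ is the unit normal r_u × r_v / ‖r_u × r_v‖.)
L = 0;  M = 3*sqrt(910)/455;  N = 0

Compute the unit normal N̂(u, v) = (-6*v/sqrt(36*u^2 + 36*v^2 + 1), -6*u/sqrt(36*u^2 + 36*v^2 + 1), 1/sqrt(36*u^2 + 36*v^2 + 1)), and the second partials r_uu, r_uv, r_vv. Take dot products:
  L(u, v) = r_uu · N̂ = 0,
  M(u, v) = r_uv · N̂ = 6/sqrt(36*u^2 + 36*v^2 + 1),
  N(u, v) = r_vv · N̂ = 0.
Evaluating at (u, v) = (-1/2, -5):
  L = 0, M = 3*sqrt(910)/455, N = 0.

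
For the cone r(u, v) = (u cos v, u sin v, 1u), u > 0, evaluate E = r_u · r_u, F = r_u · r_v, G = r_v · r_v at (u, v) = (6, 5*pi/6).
E = 2;  F = 0;  G = 36

Partials: r_u = (cos(v), sin(v), 1), r_v = (-u*sin(v), u*cos(v), 0). As functions of (u, v):
  E = r_u · r_u = 2,
  F = r_u · r_v = 0,
  G = r_v · r_v = u^2.
Evaluating at (u, v) = (6, 5*pi/6): E = 2, F = 0, G = 36.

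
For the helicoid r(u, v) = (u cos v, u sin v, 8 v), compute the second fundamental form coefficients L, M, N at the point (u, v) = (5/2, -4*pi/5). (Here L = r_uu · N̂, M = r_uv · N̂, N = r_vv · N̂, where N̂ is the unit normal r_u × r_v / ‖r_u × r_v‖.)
L = 0;  M = -16*sqrt(281)/281;  N = 0

Compute the unit normal N̂(u, v) = (8*sin(v)/sqrt(u^2 + 64), -8*cos(v)/sqrt(u^2 + 64), u/sqrt(u^2 + 64)), and the second partials r_uu, r_uv, r_vv. Take dot products:
  L(u, v) = r_uu · N̂ = 0,
  M(u, v) = r_uv · N̂ = -8/sqrt(u^2 + 64),
  N(u, v) = r_vv · N̂ = 0.
Evaluating at (u, v) = (5/2, -4*pi/5):
  L = 0, M = -16*sqrt(281)/281, N = 0.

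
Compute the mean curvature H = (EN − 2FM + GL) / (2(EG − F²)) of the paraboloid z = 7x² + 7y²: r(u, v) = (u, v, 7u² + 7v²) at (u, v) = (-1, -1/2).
H = 1729*sqrt(246)/60516

With E = 196*u^2 + 1, F = 196*u*v, G = 196*v^2 + 1, L = 14/sqrt(196*u^2 + 196*v^2 + 1), M = 0, N = 14/sqrt(196*u^2 + 196*v^2 + 1), assemble
  H = (EN − 2FM + GL) / (2(EG − F²)) = 14*(98*u^2 + 98*v^2 + 1)/(196*u^2 + 196*v^2 + 1)^(3/2).
At (u, v) = (-1, -1/2): H = 1729*sqrt(246)/60516.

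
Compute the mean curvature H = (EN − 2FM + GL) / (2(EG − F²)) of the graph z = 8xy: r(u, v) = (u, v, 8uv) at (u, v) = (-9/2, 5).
H = 11520*sqrt(2897)/8392609

With E = 64*v^2 + 1, F = 64*u*v, G = 64*u^2 + 1, L = 0, M = 8/sqrt(64*u^2 + 64*v^2 + 1), N = 0, assemble
  H = (EN − 2FM + GL) / (2(EG − F²)) = -512*u*v/(64*u^2 + 64*v^2 + 1)^(3/2).
At (u, v) = (-9/2, 5): H = 11520*sqrt(2897)/8392609.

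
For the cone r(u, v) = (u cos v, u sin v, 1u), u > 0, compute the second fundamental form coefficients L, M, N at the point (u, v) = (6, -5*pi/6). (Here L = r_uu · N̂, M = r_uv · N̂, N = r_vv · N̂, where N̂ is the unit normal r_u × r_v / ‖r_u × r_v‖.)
L = 0;  M = 0;  N = 3*sqrt(2)

Compute the unit normal N̂(u, v) = (-sqrt(2)*u*cos(v)/(2*Abs(u)), -sqrt(2)*u*sin(v)/(2*Abs(u)), sqrt(2)*u/(2*Abs(u))), and the second partials r_uu, r_uv, r_vv. Take dot products:
  L(u, v) = r_uu · N̂ = 0,
  M(u, v) = r_uv · N̂ = 0,
  N(u, v) = r_vv · N̂ = sqrt(2)*u^2/(2*Abs(u)).
Evaluating at (u, v) = (6, -5*pi/6):
  L = 0, M = 0, N = 3*sqrt(2).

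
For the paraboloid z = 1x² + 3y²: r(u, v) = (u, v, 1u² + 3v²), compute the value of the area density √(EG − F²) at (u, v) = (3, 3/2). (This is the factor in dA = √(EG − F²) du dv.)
√(EG − F²)|_{(3, 3/2)} = sqrt(118)

E = 4*u^2 + 1, F = 12*u*v, G = 36*v^2 + 1, so EG − F² = 4*u^2 + 36*v^2 + 1. Taking the positive square root: √(EG − F²) = sqrt(4*u^2 + 36*v^2 + 1). At (u, v) = (3, 3/2): sqrt(118).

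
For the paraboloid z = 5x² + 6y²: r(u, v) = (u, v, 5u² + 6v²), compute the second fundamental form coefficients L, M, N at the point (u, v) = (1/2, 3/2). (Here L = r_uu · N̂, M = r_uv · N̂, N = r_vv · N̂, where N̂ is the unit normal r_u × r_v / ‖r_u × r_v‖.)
L = sqrt(14)/7;  M = 0;  N = 6*sqrt(14)/35

Compute the unit normal N̂(u, v) = (-10*u/sqrt(100*u^2 + 144*v^2 + 1), -12*v/sqrt(100*u^2 + 144*v^2 + 1), 1/sqrt(100*u^2 + 144*v^2 + 1)), and the second partials r_uu, r_uv, r_vv. Take dot products:
  L(u, v) = r_uu · N̂ = 10/sqrt(100*u^2 + 144*v^2 + 1),
  M(u, v) = r_uv · N̂ = 0,
  N(u, v) = r_vv · N̂ = 12/sqrt(100*u^2 + 144*v^2 + 1).
Evaluating at (u, v) = (1/2, 3/2):
  L = sqrt(14)/7, M = 0, N = 6*sqrt(14)/35.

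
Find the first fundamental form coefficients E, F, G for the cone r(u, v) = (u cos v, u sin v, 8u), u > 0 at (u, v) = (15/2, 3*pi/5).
E = 65;  F = 0;  G = 225/4

Partials: r_u = (cos(v), sin(v), 8), r_v = (-u*sin(v), u*cos(v), 0). As functions of (u, v):
  E = r_u · r_u = 65,
  F = r_u · r_v = 0,
  G = r_v · r_v = u^2.
Evaluating at (u, v) = (15/2, 3*pi/5): E = 65, F = 0, G = 225/4.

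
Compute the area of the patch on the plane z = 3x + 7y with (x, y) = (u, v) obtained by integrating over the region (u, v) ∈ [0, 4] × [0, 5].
Area = 20*sqrt(59)

Area = ∫∫ √(EG − F²) du dv with √(EG − F²) = sqrt(59). Integrating over [0, 4] × [0, 5] gives 20*sqrt(59).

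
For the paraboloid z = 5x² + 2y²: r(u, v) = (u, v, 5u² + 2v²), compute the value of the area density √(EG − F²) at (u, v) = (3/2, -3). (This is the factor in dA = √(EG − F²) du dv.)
√(EG − F²)|_{(3/2, -3)} = sqrt(370)

E = 100*u^2 + 1, F = 40*u*v, G = 16*v^2 + 1, so EG − F² = 100*u^2 + 16*v^2 + 1. Taking the positive square root: √(EG − F²) = sqrt(100*u^2 + 16*v^2 + 1). At (u, v) = (3/2, -3): sqrt(370).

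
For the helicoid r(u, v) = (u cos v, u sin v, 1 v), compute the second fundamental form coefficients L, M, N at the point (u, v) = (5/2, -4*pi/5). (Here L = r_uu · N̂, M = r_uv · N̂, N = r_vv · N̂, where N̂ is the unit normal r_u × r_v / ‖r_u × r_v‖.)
L = 0;  M = -2*sqrt(29)/29;  N = 0

Compute the unit normal N̂(u, v) = (sin(v)/sqrt(u^2 + 1), -cos(v)/sqrt(u^2 + 1), u/sqrt(u^2 + 1)), and the second partials r_uu, r_uv, r_vv. Take dot products:
  L(u, v) = r_uu · N̂ = 0,
  M(u, v) = r_uv · N̂ = -1/sqrt(u^2 + 1),
  N(u, v) = r_vv · N̂ = 0.
Evaluating at (u, v) = (5/2, -4*pi/5):
  L = 0, M = -2*sqrt(29)/29, N = 0.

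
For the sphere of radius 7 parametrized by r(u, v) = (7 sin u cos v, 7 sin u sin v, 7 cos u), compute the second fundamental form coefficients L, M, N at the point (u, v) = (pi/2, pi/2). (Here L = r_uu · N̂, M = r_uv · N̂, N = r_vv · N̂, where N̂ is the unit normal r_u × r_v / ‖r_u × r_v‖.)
L = -7;  M = 0;  N = -7

Compute the unit normal N̂(u, v) = (sin(u)^2*cos(v)/Abs(sin(u)), sin(u)^2*sin(v)/Abs(sin(u)), sin(2*u)/(2*Abs(sin(u)))), and the second partials r_uu, r_uv, r_vv. Take dot products:
  L(u, v) = r_uu · N̂ = -7*sin(u)/Abs(sin(u)),
  M(u, v) = r_uv · N̂ = 0,
  N(u, v) = r_vv · N̂ = -7*sin(u)^3/Abs(sin(u)).
Evaluating at (u, v) = (pi/2, pi/2):
  L = -7, M = 0, N = -7.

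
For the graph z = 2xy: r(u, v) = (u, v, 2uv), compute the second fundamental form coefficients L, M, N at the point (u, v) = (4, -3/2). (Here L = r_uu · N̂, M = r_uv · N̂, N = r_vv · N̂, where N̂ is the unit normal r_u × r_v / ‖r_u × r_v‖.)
L = 0;  M = sqrt(74)/37;  N = 0

Compute the unit normal N̂(u, v) = (-2*v/sqrt(4*u^2 + 4*v^2 + 1), -2*u/sqrt(4*u^2 + 4*v^2 + 1), 1/sqrt(4*u^2 + 4*v^2 + 1)), and the second partials r_uu, r_uv, r_vv. Take dot products:
  L(u, v) = r_uu · N̂ = 0,
  M(u, v) = r_uv · N̂ = 2/sqrt(4*u^2 + 4*v^2 + 1),
  N(u, v) = r_vv · N̂ = 0.
Evaluating at (u, v) = (4, -3/2):
  L = 0, M = sqrt(74)/37, N = 0.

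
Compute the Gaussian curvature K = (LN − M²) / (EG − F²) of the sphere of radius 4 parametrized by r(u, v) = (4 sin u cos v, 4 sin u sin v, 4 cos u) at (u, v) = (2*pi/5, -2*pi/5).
K = 1/16

Coefficients of the first fundamental form: E = 16, F = 0, G = 16*sin(u)^2.
Coefficients of the second fundamental form: L = -4*sin(u)/Abs(sin(u)), M = 0, N = -4*sin(u)^3/Abs(sin(u)).
Assemble K = (LN − M²)/(EG − F²) = 1/16. At (u, v) = (2*pi/5, -2*pi/5): K = 1/16.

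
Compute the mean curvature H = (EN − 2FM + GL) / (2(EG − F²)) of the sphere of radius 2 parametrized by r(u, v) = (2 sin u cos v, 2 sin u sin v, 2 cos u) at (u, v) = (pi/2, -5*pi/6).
H = -1/2

With E = 4, F = 0, G = 4*sin(u)^2, L = -2*sin(u)/Abs(sin(u)), M = 0, N = -2*sin(u)^3/Abs(sin(u)), assemble
  H = (EN − 2FM + GL) / (2(EG − F²)) = -sin(u)/(2*Abs(sin(u))).
At (u, v) = (pi/2, -5*pi/6): H = -1/2.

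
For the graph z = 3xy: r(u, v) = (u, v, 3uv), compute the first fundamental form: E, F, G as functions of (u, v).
E = 9*v^2 + 1;  F = 9*u*v;  G = 9*u^2 + 1

Compute partials: r_u = (1, 0, 3*v), r_v = (0, 1, 3*u). Then
  E = r_u · r_u = 9*v^2 + 1,
  F = r_u · r_v = 9*u*v,
  G = r_v · r_v = 9*u^2 + 1.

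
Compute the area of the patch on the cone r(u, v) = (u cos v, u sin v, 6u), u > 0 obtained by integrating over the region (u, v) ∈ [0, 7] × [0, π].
Area = 49*sqrt(37)*pi/2

Area = ∫∫ √(EG − F²) du dv with √(EG − F²) = sqrt(37)*Abs(u). Integrating over [0, 7] × [0, π] gives 49*sqrt(37)*pi/2.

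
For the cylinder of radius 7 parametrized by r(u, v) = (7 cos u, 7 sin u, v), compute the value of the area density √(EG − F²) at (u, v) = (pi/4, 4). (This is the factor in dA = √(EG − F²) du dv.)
√(EG − F²)|_{(pi/4, 4)} = 7

E = 49, F = 0, G = 1, so EG − F² = 49. Taking the positive square root: √(EG − F²) = 7. At (u, v) = (pi/4, 4): 7.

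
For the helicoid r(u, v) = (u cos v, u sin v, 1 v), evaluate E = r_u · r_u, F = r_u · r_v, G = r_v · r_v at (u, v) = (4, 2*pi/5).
E = 1;  F = 0;  G = 17

Partials: r_u = (cos(v), sin(v), 0), r_v = (-u*sin(v), u*cos(v), 1). As functions of (u, v):
  E = r_u · r_u = 1,
  F = r_u · r_v = 0,
  G = r_v · r_v = u^2 + 1.
Evaluating at (u, v) = (4, 2*pi/5): E = 1, F = 0, G = 17.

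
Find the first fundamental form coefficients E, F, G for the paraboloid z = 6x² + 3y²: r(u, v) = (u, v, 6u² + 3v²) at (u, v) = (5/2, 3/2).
E = 901;  F = 270;  G = 82

Partials: r_u = (1, 0, 12*u), r_v = (0, 1, 6*v). As functions of (u, v):
  E = r_u · r_u = 144*u^2 + 1,
  F = r_u · r_v = 72*u*v,
  G = r_v · r_v = 36*v^2 + 1.
Evaluating at (u, v) = (5/2, 3/2): E = 901, F = 270, G = 82.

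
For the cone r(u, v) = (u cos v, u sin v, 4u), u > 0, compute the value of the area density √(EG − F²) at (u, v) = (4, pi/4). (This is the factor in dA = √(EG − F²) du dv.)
√(EG − F²)|_{(4, pi/4)} = 4*sqrt(17)

E = 17, F = 0, G = u^2, so EG − F² = 17*u^2. Taking the positive square root: √(EG − F²) = sqrt(17)*Abs(u). At (u, v) = (4, pi/4): 4*sqrt(17).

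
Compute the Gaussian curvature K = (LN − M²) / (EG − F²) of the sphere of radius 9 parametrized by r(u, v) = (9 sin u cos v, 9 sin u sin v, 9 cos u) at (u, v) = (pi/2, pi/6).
K = 1/81

Coefficients of the first fundamental form: E = 81, F = 0, G = 81*sin(u)^2.
Coefficients of the second fundamental form: L = -9*sin(u)/Abs(sin(u)), M = 0, N = -9*sin(u)^3/Abs(sin(u)).
Assemble K = (LN − M²)/(EG − F²) = 1/81. At (u, v) = (pi/2, pi/6): K = 1/81.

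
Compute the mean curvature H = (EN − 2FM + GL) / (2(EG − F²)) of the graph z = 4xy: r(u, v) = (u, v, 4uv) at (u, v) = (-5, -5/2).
H = -800*sqrt(501)/251001

With E = 16*v^2 + 1, F = 16*u*v, G = 16*u^2 + 1, L = 0, M = 4/sqrt(16*u^2 + 16*v^2 + 1), N = 0, assemble
  H = (EN − 2FM + GL) / (2(EG − F²)) = -64*u*v/(16*u^2 + 16*v^2 + 1)^(3/2).
At (u, v) = (-5, -5/2): H = -800*sqrt(501)/251001.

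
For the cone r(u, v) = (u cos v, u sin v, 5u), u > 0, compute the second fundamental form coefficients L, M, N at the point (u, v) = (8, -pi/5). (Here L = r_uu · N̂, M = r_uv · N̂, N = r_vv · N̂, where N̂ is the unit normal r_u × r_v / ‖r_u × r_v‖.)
L = 0;  M = 0;  N = 20*sqrt(26)/13

Compute the unit normal N̂(u, v) = (-5*sqrt(26)*u*cos(v)/(26*Abs(u)), -5*sqrt(26)*u*sin(v)/(26*Abs(u)), sqrt(26)*u/(26*Abs(u))), and the second partials r_uu, r_uv, r_vv. Take dot products:
  L(u, v) = r_uu · N̂ = 0,
  M(u, v) = r_uv · N̂ = 0,
  N(u, v) = r_vv · N̂ = 5*sqrt(26)*u^2/(26*Abs(u)).
Evaluating at (u, v) = (8, -pi/5):
  L = 0, M = 0, N = 20*sqrt(26)/13.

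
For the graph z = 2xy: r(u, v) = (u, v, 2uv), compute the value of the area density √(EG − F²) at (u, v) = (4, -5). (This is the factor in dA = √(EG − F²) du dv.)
√(EG − F²)|_{(4, -5)} = sqrt(165)

E = 4*v^2 + 1, F = 4*u*v, G = 4*u^2 + 1, so EG − F² = 4*u^2 + 4*v^2 + 1. Taking the positive square root: √(EG − F²) = sqrt(4*u^2 + 4*v^2 + 1). At (u, v) = (4, -5): sqrt(165).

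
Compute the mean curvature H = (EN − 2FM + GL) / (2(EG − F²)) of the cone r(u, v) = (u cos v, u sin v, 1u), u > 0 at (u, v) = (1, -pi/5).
H = sqrt(2)/4

With E = 2, F = 0, G = u^2, L = 0, M = 0, N = sqrt(2)*u^2/(2*Abs(u)), assemble
  H = (EN − 2FM + GL) / (2(EG − F²)) = sqrt(2)/(4*Abs(u)).
At (u, v) = (1, -pi/5): H = sqrt(2)/4.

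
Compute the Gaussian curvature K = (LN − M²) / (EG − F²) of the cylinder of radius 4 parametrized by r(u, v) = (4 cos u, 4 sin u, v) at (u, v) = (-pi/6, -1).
K = 0

Coefficients of the first fundamental form: E = 16, F = 0, G = 1.
Coefficients of the second fundamental form: L = -4, M = 0, N = 0.
Assemble K = (LN − M²)/(EG − F²) = 0. At (u, v) = (-pi/6, -1): K = 0.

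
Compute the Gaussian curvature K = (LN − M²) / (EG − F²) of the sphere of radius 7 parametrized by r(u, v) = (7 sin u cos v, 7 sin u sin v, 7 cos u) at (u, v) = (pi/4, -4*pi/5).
K = 1/49

Coefficients of the first fundamental form: E = 49, F = 0, G = 49*sin(u)^2.
Coefficients of the second fundamental form: L = -7*sin(u)/Abs(sin(u)), M = 0, N = -7*sin(u)^3/Abs(sin(u)).
Assemble K = (LN − M²)/(EG − F²) = 1/49. At (u, v) = (pi/4, -4*pi/5): K = 1/49.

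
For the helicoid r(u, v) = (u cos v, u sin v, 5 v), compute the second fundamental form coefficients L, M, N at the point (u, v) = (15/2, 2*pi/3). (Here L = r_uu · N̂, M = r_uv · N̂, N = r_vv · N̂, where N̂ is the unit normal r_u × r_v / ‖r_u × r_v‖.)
L = 0;  M = -2*sqrt(13)/13;  N = 0

Compute the unit normal N̂(u, v) = (5*sin(v)/sqrt(u^2 + 25), -5*cos(v)/sqrt(u^2 + 25), u/sqrt(u^2 + 25)), and the second partials r_uu, r_uv, r_vv. Take dot products:
  L(u, v) = r_uu · N̂ = 0,
  M(u, v) = r_uv · N̂ = -5/sqrt(u^2 + 25),
  N(u, v) = r_vv · N̂ = 0.
Evaluating at (u, v) = (15/2, 2*pi/3):
  L = 0, M = -2*sqrt(13)/13, N = 0.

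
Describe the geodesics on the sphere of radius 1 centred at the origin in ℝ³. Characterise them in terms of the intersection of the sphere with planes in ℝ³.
Geodesics on the sphere of radius 1 are great circles — circles of radius 1 obtained as the intersection of the sphere with planes through the origin (the centre of the sphere).

A curve α(t) of nonzero constant speed on the sphere of radius 1 is a geodesic iff its acceleration α̈ is everywhere normal to the surface, i.e. parallel to the radial vector α(t). Then d/dt(α × α̇) = α̇ × α̇ + α × α̈ = 0, so α × α̇ is a constant vector n ≠ 0 and α(t) · n = 0 for all t: α lies in the plane through the origin with normal n. The intersection of that plane with the sphere is a circle of radius 1 (a great circle). Conversely, a great circle traversed at constant speed has centripetal acceleration pointing at the origin, hence normal to the sphere, so every great circle is a geodesic.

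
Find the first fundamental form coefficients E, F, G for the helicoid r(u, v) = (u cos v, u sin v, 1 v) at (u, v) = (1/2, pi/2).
E = 1;  F = 0;  G = 5/4

Partials: r_u = (cos(v), sin(v), 0), r_v = (-u*sin(v), u*cos(v), 1). As functions of (u, v):
  E = r_u · r_u = 1,
  F = r_u · r_v = 0,
  G = r_v · r_v = u^2 + 1.
Evaluating at (u, v) = (1/2, pi/2): E = 1, F = 0, G = 5/4.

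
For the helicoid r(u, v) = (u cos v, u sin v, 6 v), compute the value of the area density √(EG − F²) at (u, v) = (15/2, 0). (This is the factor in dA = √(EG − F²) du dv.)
√(EG − F²)|_{(15/2, 0)} = 3*sqrt(41)/2

E = 1, F = 0, G = u^2 + 36, so EG − F² = u^2 + 36. Taking the positive square root: √(EG − F²) = sqrt(u^2 + 36). At (u, v) = (15/2, 0): 3*sqrt(41)/2.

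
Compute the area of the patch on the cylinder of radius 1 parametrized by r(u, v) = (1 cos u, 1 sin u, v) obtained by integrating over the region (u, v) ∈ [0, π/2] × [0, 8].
Area = 4*pi

Area = ∫∫ √(EG − F²) du dv with √(EG − F²) = 1. Integrating over [0, π/2] × [0, 8] gives 4*pi.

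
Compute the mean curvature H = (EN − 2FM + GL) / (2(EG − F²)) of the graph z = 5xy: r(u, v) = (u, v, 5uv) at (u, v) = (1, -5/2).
H = 2500/19683

With E = 25*v^2 + 1, F = 25*u*v, G = 25*u^2 + 1, L = 0, M = 5/sqrt(25*u^2 + 25*v^2 + 1), N = 0, assemble
  H = (EN − 2FM + GL) / (2(EG − F²)) = -125*u*v/(25*u^2 + 25*v^2 + 1)^(3/2).
At (u, v) = (1, -5/2): H = 2500/19683.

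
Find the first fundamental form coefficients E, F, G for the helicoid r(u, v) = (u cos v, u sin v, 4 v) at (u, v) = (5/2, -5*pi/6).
E = 1;  F = 0;  G = 89/4

Partials: r_u = (cos(v), sin(v), 0), r_v = (-u*sin(v), u*cos(v), 4). As functions of (u, v):
  E = r_u · r_u = 1,
  F = r_u · r_v = 0,
  G = r_v · r_v = u^2 + 16.
Evaluating at (u, v) = (5/2, -5*pi/6): E = 1, F = 0, G = 89/4.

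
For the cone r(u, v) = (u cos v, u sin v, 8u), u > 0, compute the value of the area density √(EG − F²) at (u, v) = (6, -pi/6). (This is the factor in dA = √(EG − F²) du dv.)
√(EG − F²)|_{(6, -pi/6)} = 6*sqrt(65)

E = 65, F = 0, G = u^2, so EG − F² = 65*u^2. Taking the positive square root: √(EG − F²) = sqrt(65)*Abs(u). At (u, v) = (6, -pi/6): 6*sqrt(65).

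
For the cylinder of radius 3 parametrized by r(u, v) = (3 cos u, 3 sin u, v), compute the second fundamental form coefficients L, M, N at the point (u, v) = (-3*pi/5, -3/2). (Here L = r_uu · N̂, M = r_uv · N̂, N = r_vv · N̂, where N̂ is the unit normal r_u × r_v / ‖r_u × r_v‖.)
L = -3;  M = 0;  N = 0

Compute the unit normal N̂(u, v) = (cos(u), sin(u), 0), and the second partials r_uu, r_uv, r_vv. Take dot products:
  L(u, v) = r_uu · N̂ = -3,
  M(u, v) = r_uv · N̂ = 0,
  N(u, v) = r_vv · N̂ = 0.
Evaluating at (u, v) = (-3*pi/5, -3/2):
  L = -3, M = 0, N = 0.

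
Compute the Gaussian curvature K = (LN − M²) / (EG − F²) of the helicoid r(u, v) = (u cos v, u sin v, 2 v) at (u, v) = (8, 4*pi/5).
K = -1/1156

Coefficients of the first fundamental form: E = 1, F = 0, G = u^2 + 4.
Coefficients of the second fundamental form: L = 0, M = -2/sqrt(u^2 + 4), N = 0.
Assemble K = (LN − M²)/(EG − F²) = -4/(u^2 + 4)^2. At (u, v) = (8, 4*pi/5): K = -1/1156.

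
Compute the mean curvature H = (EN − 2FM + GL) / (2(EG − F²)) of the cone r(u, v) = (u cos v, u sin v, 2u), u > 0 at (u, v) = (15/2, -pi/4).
H = 2*sqrt(5)/75

With E = 5, F = 0, G = u^2, L = 0, M = 0, N = 2*sqrt(5)*u^2/(5*Abs(u)), assemble
  H = (EN − 2FM + GL) / (2(EG − F²)) = sqrt(5)/(5*Abs(u)).
At (u, v) = (15/2, -pi/4): H = 2*sqrt(5)/75.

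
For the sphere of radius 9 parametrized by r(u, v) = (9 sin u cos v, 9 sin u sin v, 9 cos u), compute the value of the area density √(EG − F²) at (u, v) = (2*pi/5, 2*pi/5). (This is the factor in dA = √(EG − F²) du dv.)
√(EG − F²)|_{(2*pi/5, 2*pi/5)} = 81*sqrt(2*sqrt(5) + 10)/4

E = 81, F = 0, G = 81*sin(u)^2, so EG − F² = 6561*sin(u)^2. Taking the positive square root: √(EG − F²) = 81*Abs(sin(u)). At (u, v) = (2*pi/5, 2*pi/5): 81*sqrt(2*sqrt(5) + 10)/4.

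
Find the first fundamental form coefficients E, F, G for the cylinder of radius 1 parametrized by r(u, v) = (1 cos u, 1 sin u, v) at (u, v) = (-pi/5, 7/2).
E = 1;  F = 0;  G = 1

Partials: r_u = (-sin(u), cos(u), 0), r_v = (0, 0, 1). As functions of (u, v):
  E = r_u · r_u = 1,
  F = r_u · r_v = 0,
  G = r_v · r_v = 1.
Evaluating at (u, v) = (-pi/5, 7/2): E = 1, F = 0, G = 1.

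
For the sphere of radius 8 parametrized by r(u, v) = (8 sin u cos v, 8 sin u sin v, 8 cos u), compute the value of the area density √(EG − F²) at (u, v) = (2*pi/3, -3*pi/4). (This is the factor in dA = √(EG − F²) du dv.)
√(EG − F²)|_{(2*pi/3, -3*pi/4)} = 32*sqrt(3)

E = 64, F = 0, G = 64*sin(u)^2, so EG − F² = 4096*sin(u)^2. Taking the positive square root: √(EG − F²) = 64*Abs(sin(u)). At (u, v) = (2*pi/3, -3*pi/4): 32*sqrt(3).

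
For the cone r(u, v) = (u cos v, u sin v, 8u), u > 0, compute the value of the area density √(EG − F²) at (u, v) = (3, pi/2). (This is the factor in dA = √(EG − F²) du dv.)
√(EG − F²)|_{(3, pi/2)} = 3*sqrt(65)

E = 65, F = 0, G = u^2, so EG − F² = 65*u^2. Taking the positive square root: √(EG − F²) = sqrt(65)*Abs(u). At (u, v) = (3, pi/2): 3*sqrt(65).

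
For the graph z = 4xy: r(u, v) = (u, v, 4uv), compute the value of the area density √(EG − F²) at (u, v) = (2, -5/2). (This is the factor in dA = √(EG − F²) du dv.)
√(EG − F²)|_{(2, -5/2)} = sqrt(165)

E = 16*v^2 + 1, F = 16*u*v, G = 16*u^2 + 1, so EG − F² = 16*u^2 + 16*v^2 + 1. Taking the positive square root: √(EG − F²) = sqrt(16*u^2 + 16*v^2 + 1). At (u, v) = (2, -5/2): sqrt(165).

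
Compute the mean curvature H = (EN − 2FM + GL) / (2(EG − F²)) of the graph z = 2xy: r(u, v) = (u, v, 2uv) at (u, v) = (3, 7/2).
H = -21*sqrt(86)/1849

With E = 4*v^2 + 1, F = 4*u*v, G = 4*u^2 + 1, L = 0, M = 2/sqrt(4*u^2 + 4*v^2 + 1), N = 0, assemble
  H = (EN − 2FM + GL) / (2(EG − F²)) = -8*u*v/(4*u^2 + 4*v^2 + 1)^(3/2).
At (u, v) = (3, 7/2): H = -21*sqrt(86)/1849.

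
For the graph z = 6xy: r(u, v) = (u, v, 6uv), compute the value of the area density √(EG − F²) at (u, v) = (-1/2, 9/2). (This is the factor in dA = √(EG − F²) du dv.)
√(EG − F²)|_{(-1/2, 9/2)} = sqrt(739)

E = 36*v^2 + 1, F = 36*u*v, G = 36*u^2 + 1, so EG − F² = 36*u^2 + 36*v^2 + 1. Taking the positive square root: √(EG − F²) = sqrt(36*u^2 + 36*v^2 + 1). At (u, v) = (-1/2, 9/2): sqrt(739).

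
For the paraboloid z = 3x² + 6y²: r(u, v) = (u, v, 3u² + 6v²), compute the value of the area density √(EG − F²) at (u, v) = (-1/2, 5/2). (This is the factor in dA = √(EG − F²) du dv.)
√(EG − F²)|_{(-1/2, 5/2)} = sqrt(910)

E = 36*u^2 + 1, F = 72*u*v, G = 144*v^2 + 1, so EG − F² = 36*u^2 + 144*v^2 + 1. Taking the positive square root: √(EG − F²) = sqrt(36*u^2 + 144*v^2 + 1). At (u, v) = (-1/2, 5/2): sqrt(910).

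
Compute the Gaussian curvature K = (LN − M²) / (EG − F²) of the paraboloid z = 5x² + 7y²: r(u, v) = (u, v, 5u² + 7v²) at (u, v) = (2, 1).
K = 140/356409

Coefficients of the first fundamental form: E = 100*u^2 + 1, F = 140*u*v, G = 196*v^2 + 1.
Coefficients of the second fundamental form: L = 10/sqrt(100*u^2 + 196*v^2 + 1), M = 0, N = 14/sqrt(100*u^2 + 196*v^2 + 1).
Assemble K = (LN − M²)/(EG − F²) = 140/(10000*u^4 + 39200*u^2*v^2 + 200*u^2 + 38416*v^4 + 392*v^2 + 1). At (u, v) = (2, 1): K = 140/356409.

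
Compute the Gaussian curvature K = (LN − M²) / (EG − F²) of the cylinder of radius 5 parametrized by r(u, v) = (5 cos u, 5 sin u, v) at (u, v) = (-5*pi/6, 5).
K = 0

Coefficients of the first fundamental form: E = 25, F = 0, G = 1.
Coefficients of the second fundamental form: L = -5, M = 0, N = 0.
Assemble K = (LN − M²)/(EG − F²) = 0. At (u, v) = (-5*pi/6, 5): K = 0.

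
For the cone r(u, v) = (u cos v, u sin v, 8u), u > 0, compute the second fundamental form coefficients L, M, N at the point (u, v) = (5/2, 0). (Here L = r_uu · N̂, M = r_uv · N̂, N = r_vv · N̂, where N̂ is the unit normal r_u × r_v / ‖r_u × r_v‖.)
L = 0;  M = 0;  N = 4*sqrt(65)/13

Compute the unit normal N̂(u, v) = (-8*sqrt(65)*u*cos(v)/(65*Abs(u)), -8*sqrt(65)*u*sin(v)/(65*Abs(u)), sqrt(65)*u/(65*Abs(u))), and the second partials r_uu, r_uv, r_vv. Take dot products:
  L(u, v) = r_uu · N̂ = 0,
  M(u, v) = r_uv · N̂ = 0,
  N(u, v) = r_vv · N̂ = 8*sqrt(65)*u^2/(65*Abs(u)).
Evaluating at (u, v) = (5/2, 0):
  L = 0, M = 0, N = 4*sqrt(65)/13.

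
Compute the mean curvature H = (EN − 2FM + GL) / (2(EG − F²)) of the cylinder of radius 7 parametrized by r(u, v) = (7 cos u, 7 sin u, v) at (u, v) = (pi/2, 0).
H = -1/14

With E = 49, F = 0, G = 1, L = -7, M = 0, N = 0, assemble
  H = (EN − 2FM + GL) / (2(EG − F²)) = -1/14.
At (u, v) = (pi/2, 0): H = -1/14.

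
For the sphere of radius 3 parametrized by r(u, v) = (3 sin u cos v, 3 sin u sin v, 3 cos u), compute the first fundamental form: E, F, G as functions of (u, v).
E = 9;  F = 0;  G = 9*sin(u)^2

Compute partials: r_u = (3*cos(u)*cos(v), 3*sin(v)*cos(u), -3*sin(u)), r_v = (-3*sin(u)*sin(v), 3*sin(u)*cos(v), 0). Then
  E = r_u · r_u = 9,
  F = r_u · r_v = 0,
  G = r_v · r_v = 9*sin(u)^2.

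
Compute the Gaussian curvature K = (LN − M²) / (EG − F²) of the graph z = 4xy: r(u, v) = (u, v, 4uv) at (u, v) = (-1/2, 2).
K = -16/4761

Coefficients of the first fundamental form: E = 16*v^2 + 1, F = 16*u*v, G = 16*u^2 + 1.
Coefficients of the second fundamental form: L = 0, M = 4/sqrt(16*u^2 + 16*v^2 + 1), N = 0.
Assemble K = (LN − M²)/(EG − F²) = -16/(256*u^4 + 512*u^2*v^2 + 32*u^2 + 256*v^4 + 32*v^2 + 1). At (u, v) = (-1/2, 2): K = -16/4761.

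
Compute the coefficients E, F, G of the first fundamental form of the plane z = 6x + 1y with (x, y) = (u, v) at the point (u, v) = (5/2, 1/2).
E = 37;  F = 6;  G = 2

Partials: r_u = (1, 0, 6), r_v = (0, 1, 1). As functions of (u, v):
  E = r_u · r_u = 37,
  F = r_u · r_v = 6,
  G = r_v · r_v = 2.
Evaluating at (u, v) = (5/2, 1/2): E = 37, F = 6, G = 2.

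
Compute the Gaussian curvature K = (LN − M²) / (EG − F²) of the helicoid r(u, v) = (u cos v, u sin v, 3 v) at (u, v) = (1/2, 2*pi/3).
K = -144/1369

Coefficients of the first fundamental form: E = 1, F = 0, G = u^2 + 9.
Coefficients of the second fundamental form: L = 0, M = -3/sqrt(u^2 + 9), N = 0.
Assemble K = (LN − M²)/(EG − F²) = -9/(u^2 + 9)^2. At (u, v) = (1/2, 2*pi/3): K = -144/1369.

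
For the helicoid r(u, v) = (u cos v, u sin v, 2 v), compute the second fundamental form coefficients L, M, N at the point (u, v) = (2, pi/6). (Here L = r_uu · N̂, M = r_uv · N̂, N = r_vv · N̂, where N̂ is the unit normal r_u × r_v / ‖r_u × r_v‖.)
L = 0;  M = -sqrt(2)/2;  N = 0

Compute the unit normal N̂(u, v) = (2*sin(v)/sqrt(u^2 + 4), -2*cos(v)/sqrt(u^2 + 4), u/sqrt(u^2 + 4)), and the second partials r_uu, r_uv, r_vv. Take dot products:
  L(u, v) = r_uu · N̂ = 0,
  M(u, v) = r_uv · N̂ = -2/sqrt(u^2 + 4),
  N(u, v) = r_vv · N̂ = 0.
Evaluating at (u, v) = (2, pi/6):
  L = 0, M = -sqrt(2)/2, N = 0.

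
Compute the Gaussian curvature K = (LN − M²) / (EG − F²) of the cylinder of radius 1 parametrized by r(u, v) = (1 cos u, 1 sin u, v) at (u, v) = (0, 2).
K = 0

Coefficients of the first fundamental form: E = 1, F = 0, G = 1.
Coefficients of the second fundamental form: L = -1, M = 0, N = 0.
Assemble K = (LN − M²)/(EG − F²) = 0. At (u, v) = (0, 2): K = 0.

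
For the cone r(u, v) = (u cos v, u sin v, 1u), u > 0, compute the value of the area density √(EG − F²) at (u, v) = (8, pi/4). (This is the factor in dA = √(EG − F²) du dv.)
√(EG − F²)|_{(8, pi/4)} = 8*sqrt(2)

E = 2, F = 0, G = u^2, so EG − F² = 2*u^2. Taking the positive square root: √(EG − F²) = sqrt(2)*Abs(u). At (u, v) = (8, pi/4): 8*sqrt(2).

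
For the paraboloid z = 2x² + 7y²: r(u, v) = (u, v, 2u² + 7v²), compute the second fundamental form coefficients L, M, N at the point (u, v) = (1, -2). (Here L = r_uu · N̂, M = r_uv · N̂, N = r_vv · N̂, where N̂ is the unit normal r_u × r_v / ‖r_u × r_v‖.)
L = 4*sqrt(89)/267;  M = 0;  N = 14*sqrt(89)/267

Compute the unit normal N̂(u, v) = (-4*u/sqrt(16*u^2 + 196*v^2 + 1), -14*v/sqrt(16*u^2 + 196*v^2 + 1), 1/sqrt(16*u^2 + 196*v^2 + 1)), and the second partials r_uu, r_uv, r_vv. Take dot products:
  L(u, v) = r_uu · N̂ = 4/sqrt(16*u^2 + 196*v^2 + 1),
  M(u, v) = r_uv · N̂ = 0,
  N(u, v) = r_vv · N̂ = 14/sqrt(16*u^2 + 196*v^2 + 1).
Evaluating at (u, v) = (1, -2):
  L = 4*sqrt(89)/267, M = 0, N = 14*sqrt(89)/267.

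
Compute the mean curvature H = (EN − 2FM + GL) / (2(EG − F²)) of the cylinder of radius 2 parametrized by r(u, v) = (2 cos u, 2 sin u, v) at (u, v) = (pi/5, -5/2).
H = -1/4

With E = 4, F = 0, G = 1, L = -2, M = 0, N = 0, assemble
  H = (EN − 2FM + GL) / (2(EG − F²)) = -1/4.
At (u, v) = (pi/5, -5/2): H = -1/4.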